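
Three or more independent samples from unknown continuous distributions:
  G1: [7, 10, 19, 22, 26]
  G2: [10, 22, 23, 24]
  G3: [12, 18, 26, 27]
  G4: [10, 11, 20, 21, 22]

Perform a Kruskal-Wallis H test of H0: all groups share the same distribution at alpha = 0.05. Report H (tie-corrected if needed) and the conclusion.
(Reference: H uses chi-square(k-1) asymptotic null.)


Step 1: Combine all N = 18 observations and assign midranks.
sorted (value, group, rank): (7,G1,1), (10,G1,3), (10,G2,3), (10,G4,3), (11,G4,5), (12,G3,6), (18,G3,7), (19,G1,8), (20,G4,9), (21,G4,10), (22,G1,12), (22,G2,12), (22,G4,12), (23,G2,14), (24,G2,15), (26,G1,16.5), (26,G3,16.5), (27,G3,18)
Step 2: Sum ranks within each group.
R_1 = 40.5 (n_1 = 5)
R_2 = 44 (n_2 = 4)
R_3 = 47.5 (n_3 = 4)
R_4 = 39 (n_4 = 5)
Step 3: H = 12/(N(N+1)) * sum(R_i^2/n_i) - 3(N+1)
     = 12/(18*19) * (40.5^2/5 + 44^2/4 + 47.5^2/4 + 39^2/5) - 3*19
     = 0.035088 * 1680.31 - 57
     = 1.958333.
Step 4: Ties present; correction factor C = 1 - 54/(18^3 - 18) = 0.990712. Corrected H = 1.958333 / 0.990712 = 1.976693.
Step 5: Under H0, H ~ chi^2(3); p-value = 0.577258.
Step 6: alpha = 0.05. fail to reject H0.

H = 1.9767, df = 3, p = 0.577258, fail to reject H0.


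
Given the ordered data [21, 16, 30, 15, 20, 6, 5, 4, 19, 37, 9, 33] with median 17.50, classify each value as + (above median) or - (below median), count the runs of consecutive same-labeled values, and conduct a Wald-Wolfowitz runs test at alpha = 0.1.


Step 1: Compute median = 17.50; label A = above, B = below.
Labels in order: ABABABBBAABA  (n_A = 6, n_B = 6)
Step 2: Count runs R = 9.
Step 3: Under H0 (random ordering), E[R] = 2*n_A*n_B/(n_A+n_B) + 1 = 2*6*6/12 + 1 = 7.0000.
        Var[R] = 2*n_A*n_B*(2*n_A*n_B - n_A - n_B) / ((n_A+n_B)^2 * (n_A+n_B-1)) = 4320/1584 = 2.7273.
        SD[R] = 1.6514.
Step 4: Continuity-corrected z = (R - 0.5 - E[R]) / SD[R] = (9 - 0.5 - 7.0000) / 1.6514 = 0.9083.
Step 5: Two-sided p-value via normal approximation = 2*(1 - Phi(|z|)) = 0.363722.
Step 6: alpha = 0.1. fail to reject H0.

R = 9, z = 0.9083, p = 0.363722, fail to reject H0.


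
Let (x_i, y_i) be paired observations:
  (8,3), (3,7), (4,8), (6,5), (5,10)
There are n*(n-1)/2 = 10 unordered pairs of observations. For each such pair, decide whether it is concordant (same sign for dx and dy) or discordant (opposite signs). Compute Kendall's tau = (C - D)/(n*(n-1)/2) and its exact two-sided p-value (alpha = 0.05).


Step 1: Enumerate the 10 unordered pairs (i,j) with i<j and classify each by sign(x_j-x_i) * sign(y_j-y_i).
  (1,2):dx=-5,dy=+4->D; (1,3):dx=-4,dy=+5->D; (1,4):dx=-2,dy=+2->D; (1,5):dx=-3,dy=+7->D
  (2,3):dx=+1,dy=+1->C; (2,4):dx=+3,dy=-2->D; (2,5):dx=+2,dy=+3->C; (3,4):dx=+2,dy=-3->D
  (3,5):dx=+1,dy=+2->C; (4,5):dx=-1,dy=+5->D
Step 2: C = 3, D = 7, total pairs = 10.
Step 3: tau = (C - D)/(n(n-1)/2) = (3 - 7)/10 = -0.400000.
Step 4: Exact two-sided p-value (enumerate n! = 120 permutations of y under H0): p = 0.483333.
Step 5: alpha = 0.05. fail to reject H0.

tau_b = -0.4000 (C=3, D=7), p = 0.483333, fail to reject H0.


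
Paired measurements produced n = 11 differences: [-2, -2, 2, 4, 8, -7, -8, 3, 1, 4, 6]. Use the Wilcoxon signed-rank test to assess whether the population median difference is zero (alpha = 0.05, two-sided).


Step 1: Drop any zero differences (none here) and take |d_i|.
|d| = [2, 2, 2, 4, 8, 7, 8, 3, 1, 4, 6]
Step 2: Midrank |d_i| (ties get averaged ranks).
ranks: |2|->3, |2|->3, |2|->3, |4|->6.5, |8|->10.5, |7|->9, |8|->10.5, |3|->5, |1|->1, |4|->6.5, |6|->8
Step 3: Attach original signs; sum ranks with positive sign and with negative sign.
W+ = 3 + 6.5 + 10.5 + 5 + 1 + 6.5 + 8 = 40.5
W- = 3 + 3 + 9 + 10.5 = 25.5
(Check: W+ + W- = 66 should equal n(n+1)/2 = 66.)
Step 4: Test statistic W = min(W+, W-) = 25.5.
Step 5: Ties in |d|, so use the tie-corrected normal approximation.
        E[W] = n(n+1)/4 = 11*12/4 = 33.
        Tie groups: |d|=2 (t=3), |d|=4 (t=2), |d|=8 (t=2); sum(t^3 - t) = 36.
        Var[W] = n(n+1)(2n+1)/24 - sum(t^3-t)/48 = 3036/24 - 36/48 = 125.75.
        z = (W - E[W]) / sqrt(Var[W]) = (25.5 - 33) / 11.2138 = -0.6688.
        Two-sided p = 2*Phi(z) = 0.503612.
Step 6: alpha = 0.05. fail to reject H0.

W+ = 40.5, W- = 25.5, W = min = 25.5, p = 0.503612, fail to reject H0.


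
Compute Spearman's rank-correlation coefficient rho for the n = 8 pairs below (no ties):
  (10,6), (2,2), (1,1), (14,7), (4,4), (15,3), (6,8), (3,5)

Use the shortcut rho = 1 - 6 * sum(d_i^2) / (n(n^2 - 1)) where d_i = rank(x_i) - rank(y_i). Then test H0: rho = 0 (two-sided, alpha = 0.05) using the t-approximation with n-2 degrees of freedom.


Step 1: Rank x and y separately (midranks; no ties here).
rank(x): 10->6, 2->2, 1->1, 14->7, 4->4, 15->8, 6->5, 3->3
rank(y): 6->6, 2->2, 1->1, 7->7, 4->4, 3->3, 8->8, 5->5
Step 2: d_i = R_x(i) - R_y(i); compute d_i^2.
  (6-6)^2=0, (2-2)^2=0, (1-1)^2=0, (7-7)^2=0, (4-4)^2=0, (8-3)^2=25, (5-8)^2=9, (3-5)^2=4
sum(d^2) = 38.
Step 3: rho = 1 - 6*38 / (8*(8^2 - 1)) = 1 - 228/504 = 0.547619.
Step 4: Under H0, t = rho * sqrt((n-2)/(1-rho^2)) = 1.6031 ~ t(6).
Step 5: Two-sided p-value from the t-distribution with 6 df = 0.160026.
Step 6: alpha = 0.05. fail to reject H0.

rho = 0.5476, p = 0.160026, fail to reject H0 at alpha = 0.05.


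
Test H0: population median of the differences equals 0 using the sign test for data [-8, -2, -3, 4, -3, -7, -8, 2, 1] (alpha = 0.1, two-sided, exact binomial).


Step 1: Discard zero differences. Original n = 9; n_eff = number of nonzero differences = 9.
Nonzero differences (with sign): -8, -2, -3, +4, -3, -7, -8, +2, +1
Step 2: Count signs: positive = 3, negative = 6.
Step 3: Under H0: P(positive) = 0.5, so the number of positives S ~ Bin(9, 0.5).
Step 4: Two-sided exact p-value = sum of Bin(9,0.5) probabilities at or below the observed probability = 0.507812.
Step 5: alpha = 0.1. fail to reject H0.

n_eff = 9, pos = 3, neg = 6, p = 0.507812, fail to reject H0.


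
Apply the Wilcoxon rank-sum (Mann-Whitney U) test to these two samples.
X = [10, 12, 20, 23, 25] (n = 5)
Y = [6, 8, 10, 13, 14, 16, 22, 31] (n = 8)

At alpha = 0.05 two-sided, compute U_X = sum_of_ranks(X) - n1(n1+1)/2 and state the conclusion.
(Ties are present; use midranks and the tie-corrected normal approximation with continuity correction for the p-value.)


Step 1: Combine and sort all 13 observations; assign midranks.
sorted (value, group): (6,Y), (8,Y), (10,X), (10,Y), (12,X), (13,Y), (14,Y), (16,Y), (20,X), (22,Y), (23,X), (25,X), (31,Y)
ranks: 6->1, 8->2, 10->3.5, 10->3.5, 12->5, 13->6, 14->7, 16->8, 20->9, 22->10, 23->11, 25->12, 31->13
Step 2: Rank sum for X: R1 = 3.5 + 5 + 9 + 11 + 12 = 40.5.
Step 3: U_X = R1 - n1(n1+1)/2 = 40.5 - 5*6/2 = 40.5 - 15 = 25.5.
       U_Y = n1*n2 - U_X = 40 - 25.5 = 14.5.
Step 4: Ties are present, so use the tie-corrected normal approximation (with continuity correction) for the p-value.
Step 5: p-value = 0.463600; compare to alpha = 0.05. fail to reject H0.

U_X = 25.5, p = 0.463600, fail to reject H0 at alpha = 0.05.


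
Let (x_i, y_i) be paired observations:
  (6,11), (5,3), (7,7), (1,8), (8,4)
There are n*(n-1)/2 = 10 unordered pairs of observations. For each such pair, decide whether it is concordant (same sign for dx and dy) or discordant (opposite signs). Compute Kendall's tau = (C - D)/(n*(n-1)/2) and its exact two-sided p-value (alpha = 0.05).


Step 1: Enumerate the 10 unordered pairs (i,j) with i<j and classify each by sign(x_j-x_i) * sign(y_j-y_i).
  (1,2):dx=-1,dy=-8->C; (1,3):dx=+1,dy=-4->D; (1,4):dx=-5,dy=-3->C; (1,5):dx=+2,dy=-7->D
  (2,3):dx=+2,dy=+4->C; (2,4):dx=-4,dy=+5->D; (2,5):dx=+3,dy=+1->C; (3,4):dx=-6,dy=+1->D
  (3,5):dx=+1,dy=-3->D; (4,5):dx=+7,dy=-4->D
Step 2: C = 4, D = 6, total pairs = 10.
Step 3: tau = (C - D)/(n(n-1)/2) = (4 - 6)/10 = -0.200000.
Step 4: Exact two-sided p-value (enumerate n! = 120 permutations of y under H0): p = 0.816667.
Step 5: alpha = 0.05. fail to reject H0.

tau_b = -0.2000 (C=4, D=6), p = 0.816667, fail to reject H0.


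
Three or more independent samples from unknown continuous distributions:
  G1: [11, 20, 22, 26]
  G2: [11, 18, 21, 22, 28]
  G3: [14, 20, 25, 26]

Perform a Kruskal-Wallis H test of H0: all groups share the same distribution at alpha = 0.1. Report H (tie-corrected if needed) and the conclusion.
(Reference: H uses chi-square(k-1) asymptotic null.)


Step 1: Combine all N = 13 observations and assign midranks.
sorted (value, group, rank): (11,G1,1.5), (11,G2,1.5), (14,G3,3), (18,G2,4), (20,G1,5.5), (20,G3,5.5), (21,G2,7), (22,G1,8.5), (22,G2,8.5), (25,G3,10), (26,G1,11.5), (26,G3,11.5), (28,G2,13)
Step 2: Sum ranks within each group.
R_1 = 27 (n_1 = 4)
R_2 = 34 (n_2 = 5)
R_3 = 30 (n_3 = 4)
Step 3: H = 12/(N(N+1)) * sum(R_i^2/n_i) - 3(N+1)
     = 12/(13*14) * (27^2/4 + 34^2/5 + 30^2/4) - 3*14
     = 0.065934 * 638.45 - 42
     = 0.095604.
Step 4: Ties present; correction factor C = 1 - 24/(13^3 - 13) = 0.989011. Corrected H = 0.095604 / 0.989011 = 0.096667.
Step 5: Under H0, H ~ chi^2(2); p-value = 0.952816.
Step 6: alpha = 0.1. fail to reject H0.

H = 0.0967, df = 2, p = 0.952816, fail to reject H0.


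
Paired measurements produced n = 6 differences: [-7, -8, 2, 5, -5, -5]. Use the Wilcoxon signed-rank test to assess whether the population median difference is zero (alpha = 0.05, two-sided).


Step 1: Drop any zero differences (none here) and take |d_i|.
|d| = [7, 8, 2, 5, 5, 5]
Step 2: Midrank |d_i| (ties get averaged ranks).
ranks: |7|->5, |8|->6, |2|->1, |5|->3, |5|->3, |5|->3
Step 3: Attach original signs; sum ranks with positive sign and with negative sign.
W+ = 1 + 3 = 4
W- = 5 + 6 + 3 + 3 = 17
(Check: W+ + W- = 21 should equal n(n+1)/2 = 21.)
Step 4: Test statistic W = min(W+, W-) = 4.
Step 5: Ties in |d|, so use the tie-corrected normal approximation.
        E[W] = n(n+1)/4 = 6*7/4 = 10.5.
        Tie groups: |d|=5 (t=3); sum(t^3 - t) = 24.
        Var[W] = n(n+1)(2n+1)/24 - sum(t^3-t)/48 = 546/24 - 24/48 = 22.25.
        z = (W - E[W]) / sqrt(Var[W]) = (4 - 10.5) / 4.7170 = -1.3780.
        Two-sided p = 2*Phi(z) = 0.168204.
Step 6: alpha = 0.05. fail to reject H0.

W+ = 4, W- = 17, W = min = 4, p = 0.168204, fail to reject H0.


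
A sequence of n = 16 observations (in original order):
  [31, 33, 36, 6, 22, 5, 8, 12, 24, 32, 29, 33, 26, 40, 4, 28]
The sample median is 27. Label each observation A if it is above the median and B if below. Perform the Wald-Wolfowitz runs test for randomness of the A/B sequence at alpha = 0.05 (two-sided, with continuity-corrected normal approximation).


Step 1: Compute median = 27; label A = above, B = below.
Labels in order: AAABBBBBBAAABABA  (n_A = 8, n_B = 8)
Step 2: Count runs R = 7.
Step 3: Under H0 (random ordering), E[R] = 2*n_A*n_B/(n_A+n_B) + 1 = 2*8*8/16 + 1 = 9.0000.
        Var[R] = 2*n_A*n_B*(2*n_A*n_B - n_A - n_B) / ((n_A+n_B)^2 * (n_A+n_B-1)) = 14336/3840 = 3.7333.
        SD[R] = 1.9322.
Step 4: Continuity-corrected z = (R + 0.5 - E[R]) / SD[R] = (7 + 0.5 - 9.0000) / 1.9322 = -0.7763.
Step 5: Two-sided p-value via normal approximation = 2*(1 - Phi(|z|)) = 0.437558.
Step 6: alpha = 0.05. fail to reject H0.

R = 7, z = -0.7763, p = 0.437558, fail to reject H0.


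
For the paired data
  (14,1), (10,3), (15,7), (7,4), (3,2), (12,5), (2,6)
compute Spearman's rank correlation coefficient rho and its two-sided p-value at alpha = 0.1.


Step 1: Rank x and y separately (midranks; no ties here).
rank(x): 14->6, 10->4, 15->7, 7->3, 3->2, 12->5, 2->1
rank(y): 1->1, 3->3, 7->7, 4->4, 2->2, 5->5, 6->6
Step 2: d_i = R_x(i) - R_y(i); compute d_i^2.
  (6-1)^2=25, (4-3)^2=1, (7-7)^2=0, (3-4)^2=1, (2-2)^2=0, (5-5)^2=0, (1-6)^2=25
sum(d^2) = 52.
Step 3: rho = 1 - 6*52 / (7*(7^2 - 1)) = 1 - 312/336 = 0.071429.
Step 4: Under H0, t = rho * sqrt((n-2)/(1-rho^2)) = 0.1601 ~ t(5).
Step 5: Two-sided p-value from the t-distribution with 5 df = 0.879048.
Step 6: alpha = 0.1. fail to reject H0.

rho = 0.0714, p = 0.879048, fail to reject H0 at alpha = 0.1.


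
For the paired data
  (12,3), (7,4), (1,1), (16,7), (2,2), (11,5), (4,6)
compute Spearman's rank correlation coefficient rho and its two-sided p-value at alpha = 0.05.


Step 1: Rank x and y separately (midranks; no ties here).
rank(x): 12->6, 7->4, 1->1, 16->7, 2->2, 11->5, 4->3
rank(y): 3->3, 4->4, 1->1, 7->7, 2->2, 5->5, 6->6
Step 2: d_i = R_x(i) - R_y(i); compute d_i^2.
  (6-3)^2=9, (4-4)^2=0, (1-1)^2=0, (7-7)^2=0, (2-2)^2=0, (5-5)^2=0, (3-6)^2=9
sum(d^2) = 18.
Step 3: rho = 1 - 6*18 / (7*(7^2 - 1)) = 1 - 108/336 = 0.678571.
Step 4: Under H0, t = rho * sqrt((n-2)/(1-rho^2)) = 2.0657 ~ t(5).
Step 5: Two-sided p-value from the t-distribution with 5 df = 0.093750.
Step 6: alpha = 0.05. fail to reject H0.

rho = 0.6786, p = 0.093750, fail to reject H0 at alpha = 0.05.


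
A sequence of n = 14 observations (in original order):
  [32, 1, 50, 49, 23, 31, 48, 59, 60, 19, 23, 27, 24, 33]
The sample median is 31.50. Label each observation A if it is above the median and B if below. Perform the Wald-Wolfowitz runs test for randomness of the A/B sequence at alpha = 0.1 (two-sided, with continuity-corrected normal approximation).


Step 1: Compute median = 31.50; label A = above, B = below.
Labels in order: ABAABBAAABBBBA  (n_A = 7, n_B = 7)
Step 2: Count runs R = 7.
Step 3: Under H0 (random ordering), E[R] = 2*n_A*n_B/(n_A+n_B) + 1 = 2*7*7/14 + 1 = 8.0000.
        Var[R] = 2*n_A*n_B*(2*n_A*n_B - n_A - n_B) / ((n_A+n_B)^2 * (n_A+n_B-1)) = 8232/2548 = 3.2308.
        SD[R] = 1.7974.
Step 4: Continuity-corrected z = (R + 0.5 - E[R]) / SD[R] = (7 + 0.5 - 8.0000) / 1.7974 = -0.2782.
Step 5: Two-sided p-value via normal approximation = 2*(1 - Phi(|z|)) = 0.780879.
Step 6: alpha = 0.1. fail to reject H0.

R = 7, z = -0.2782, p = 0.780879, fail to reject H0.


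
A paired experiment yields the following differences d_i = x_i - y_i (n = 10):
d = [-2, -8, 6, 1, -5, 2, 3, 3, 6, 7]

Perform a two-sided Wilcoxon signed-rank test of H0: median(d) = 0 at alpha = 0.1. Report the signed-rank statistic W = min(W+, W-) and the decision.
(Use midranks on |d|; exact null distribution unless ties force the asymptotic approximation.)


Step 1: Drop any zero differences (none here) and take |d_i|.
|d| = [2, 8, 6, 1, 5, 2, 3, 3, 6, 7]
Step 2: Midrank |d_i| (ties get averaged ranks).
ranks: |2|->2.5, |8|->10, |6|->7.5, |1|->1, |5|->6, |2|->2.5, |3|->4.5, |3|->4.5, |6|->7.5, |7|->9
Step 3: Attach original signs; sum ranks with positive sign and with negative sign.
W+ = 7.5 + 1 + 2.5 + 4.5 + 4.5 + 7.5 + 9 = 36.5
W- = 2.5 + 10 + 6 = 18.5
(Check: W+ + W- = 55 should equal n(n+1)/2 = 55.)
Step 4: Test statistic W = min(W+, W-) = 18.5.
Step 5: Ties in |d|, so use the tie-corrected normal approximation.
        E[W] = n(n+1)/4 = 10*11/4 = 27.5.
        Tie groups: |d|=2 (t=2), |d|=3 (t=2), |d|=6 (t=2); sum(t^3 - t) = 18.
        Var[W] = n(n+1)(2n+1)/24 - sum(t^3-t)/48 = 2310/24 - 18/48 = 95.875.
        z = (W - E[W]) / sqrt(Var[W]) = (18.5 - 27.5) / 9.7916 = -0.9192.
        Two-sided p = 2*Phi(z) = 0.358013.
Step 6: alpha = 0.1. fail to reject H0.

W+ = 36.5, W- = 18.5, W = min = 18.5, p = 0.358013, fail to reject H0.


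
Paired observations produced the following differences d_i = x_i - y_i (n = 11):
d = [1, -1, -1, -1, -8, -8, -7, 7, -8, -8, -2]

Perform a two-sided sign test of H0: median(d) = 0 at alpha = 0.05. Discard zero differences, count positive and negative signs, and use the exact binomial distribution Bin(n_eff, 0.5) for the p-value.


Step 1: Discard zero differences. Original n = 11; n_eff = number of nonzero differences = 11.
Nonzero differences (with sign): +1, -1, -1, -1, -8, -8, -7, +7, -8, -8, -2
Step 2: Count signs: positive = 2, negative = 9.
Step 3: Under H0: P(positive) = 0.5, so the number of positives S ~ Bin(11, 0.5).
Step 4: Two-sided exact p-value = sum of Bin(11,0.5) probabilities at or below the observed probability = 0.065430.
Step 5: alpha = 0.05. fail to reject H0.

n_eff = 11, pos = 2, neg = 9, p = 0.065430, fail to reject H0.


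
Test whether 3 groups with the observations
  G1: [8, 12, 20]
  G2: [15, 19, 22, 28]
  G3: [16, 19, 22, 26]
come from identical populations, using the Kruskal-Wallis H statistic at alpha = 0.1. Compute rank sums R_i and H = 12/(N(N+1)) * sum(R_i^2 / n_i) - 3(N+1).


Step 1: Combine all N = 11 observations and assign midranks.
sorted (value, group, rank): (8,G1,1), (12,G1,2), (15,G2,3), (16,G3,4), (19,G2,5.5), (19,G3,5.5), (20,G1,7), (22,G2,8.5), (22,G3,8.5), (26,G3,10), (28,G2,11)
Step 2: Sum ranks within each group.
R_1 = 10 (n_1 = 3)
R_2 = 28 (n_2 = 4)
R_3 = 28 (n_3 = 4)
Step 3: H = 12/(N(N+1)) * sum(R_i^2/n_i) - 3(N+1)
     = 12/(11*12) * (10^2/3 + 28^2/4 + 28^2/4) - 3*12
     = 0.090909 * 425.333 - 36
     = 2.666667.
Step 4: Ties present; correction factor C = 1 - 12/(11^3 - 11) = 0.990909. Corrected H = 2.666667 / 0.990909 = 2.691131.
Step 5: Under H0, H ~ chi^2(2); p-value = 0.260392.
Step 6: alpha = 0.1. fail to reject H0.

H = 2.6911, df = 2, p = 0.260392, fail to reject H0.


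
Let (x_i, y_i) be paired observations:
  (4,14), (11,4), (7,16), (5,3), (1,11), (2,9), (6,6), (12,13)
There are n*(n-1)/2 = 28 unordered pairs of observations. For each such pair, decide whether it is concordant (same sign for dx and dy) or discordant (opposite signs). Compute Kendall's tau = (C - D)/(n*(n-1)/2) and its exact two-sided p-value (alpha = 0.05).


Step 1: Enumerate the 28 unordered pairs (i,j) with i<j and classify each by sign(x_j-x_i) * sign(y_j-y_i).
  (1,2):dx=+7,dy=-10->D; (1,3):dx=+3,dy=+2->C; (1,4):dx=+1,dy=-11->D; (1,5):dx=-3,dy=-3->C
  (1,6):dx=-2,dy=-5->C; (1,7):dx=+2,dy=-8->D; (1,8):dx=+8,dy=-1->D; (2,3):dx=-4,dy=+12->D
  (2,4):dx=-6,dy=-1->C; (2,5):dx=-10,dy=+7->D; (2,6):dx=-9,dy=+5->D; (2,7):dx=-5,dy=+2->D
  (2,8):dx=+1,dy=+9->C; (3,4):dx=-2,dy=-13->C; (3,5):dx=-6,dy=-5->C; (3,6):dx=-5,dy=-7->C
  (3,7):dx=-1,dy=-10->C; (3,8):dx=+5,dy=-3->D; (4,5):dx=-4,dy=+8->D; (4,6):dx=-3,dy=+6->D
  (4,7):dx=+1,dy=+3->C; (4,8):dx=+7,dy=+10->C; (5,6):dx=+1,dy=-2->D; (5,7):dx=+5,dy=-5->D
  (5,8):dx=+11,dy=+2->C; (6,7):dx=+4,dy=-3->D; (6,8):dx=+10,dy=+4->C; (7,8):dx=+6,dy=+7->C
Step 2: C = 14, D = 14, total pairs = 28.
Step 3: tau = (C - D)/(n(n-1)/2) = (14 - 14)/28 = 0.000000.
Step 4: Exact two-sided p-value (enumerate n! = 40320 permutations of y under H0): p = 1.000000.
Step 5: alpha = 0.05. fail to reject H0.

tau_b = 0.0000 (C=14, D=14), p = 1.000000, fail to reject H0.


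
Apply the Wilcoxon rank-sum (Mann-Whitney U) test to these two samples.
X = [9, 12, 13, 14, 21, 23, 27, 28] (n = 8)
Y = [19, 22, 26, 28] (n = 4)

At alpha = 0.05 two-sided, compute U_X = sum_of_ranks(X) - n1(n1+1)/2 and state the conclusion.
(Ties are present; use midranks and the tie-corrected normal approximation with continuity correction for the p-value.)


Step 1: Combine and sort all 12 observations; assign midranks.
sorted (value, group): (9,X), (12,X), (13,X), (14,X), (19,Y), (21,X), (22,Y), (23,X), (26,Y), (27,X), (28,X), (28,Y)
ranks: 9->1, 12->2, 13->3, 14->4, 19->5, 21->6, 22->7, 23->8, 26->9, 27->10, 28->11.5, 28->11.5
Step 2: Rank sum for X: R1 = 1 + 2 + 3 + 4 + 6 + 8 + 10 + 11.5 = 45.5.
Step 3: U_X = R1 - n1(n1+1)/2 = 45.5 - 8*9/2 = 45.5 - 36 = 9.5.
       U_Y = n1*n2 - U_X = 32 - 9.5 = 22.5.
Step 4: Ties are present, so use the tie-corrected normal approximation (with continuity correction) for the p-value.
Step 5: p-value = 0.307332; compare to alpha = 0.05. fail to reject H0.

U_X = 9.5, p = 0.307332, fail to reject H0 at alpha = 0.05.


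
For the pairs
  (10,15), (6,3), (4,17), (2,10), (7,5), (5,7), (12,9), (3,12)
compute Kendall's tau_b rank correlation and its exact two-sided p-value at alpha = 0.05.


Step 1: Enumerate the 28 unordered pairs (i,j) with i<j and classify each by sign(x_j-x_i) * sign(y_j-y_i).
  (1,2):dx=-4,dy=-12->C; (1,3):dx=-6,dy=+2->D; (1,4):dx=-8,dy=-5->C; (1,5):dx=-3,dy=-10->C
  (1,6):dx=-5,dy=-8->C; (1,7):dx=+2,dy=-6->D; (1,8):dx=-7,dy=-3->C; (2,3):dx=-2,dy=+14->D
  (2,4):dx=-4,dy=+7->D; (2,5):dx=+1,dy=+2->C; (2,6):dx=-1,dy=+4->D; (2,7):dx=+6,dy=+6->C
  (2,8):dx=-3,dy=+9->D; (3,4):dx=-2,dy=-7->C; (3,5):dx=+3,dy=-12->D; (3,6):dx=+1,dy=-10->D
  (3,7):dx=+8,dy=-8->D; (3,8):dx=-1,dy=-5->C; (4,5):dx=+5,dy=-5->D; (4,6):dx=+3,dy=-3->D
  (4,7):dx=+10,dy=-1->D; (4,8):dx=+1,dy=+2->C; (5,6):dx=-2,dy=+2->D; (5,7):dx=+5,dy=+4->C
  (5,8):dx=-4,dy=+7->D; (6,7):dx=+7,dy=+2->C; (6,8):dx=-2,dy=+5->D; (7,8):dx=-9,dy=+3->D
Step 2: C = 12, D = 16, total pairs = 28.
Step 3: tau = (C - D)/(n(n-1)/2) = (12 - 16)/28 = -0.142857.
Step 4: Exact two-sided p-value (enumerate n! = 40320 permutations of y under H0): p = 0.719544.
Step 5: alpha = 0.05. fail to reject H0.

tau_b = -0.1429 (C=12, D=16), p = 0.719544, fail to reject H0.


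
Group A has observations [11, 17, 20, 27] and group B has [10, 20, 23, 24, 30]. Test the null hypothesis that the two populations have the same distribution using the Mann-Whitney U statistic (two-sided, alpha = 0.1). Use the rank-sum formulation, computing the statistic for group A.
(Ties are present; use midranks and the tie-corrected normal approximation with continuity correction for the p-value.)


Step 1: Combine and sort all 9 observations; assign midranks.
sorted (value, group): (10,Y), (11,X), (17,X), (20,X), (20,Y), (23,Y), (24,Y), (27,X), (30,Y)
ranks: 10->1, 11->2, 17->3, 20->4.5, 20->4.5, 23->6, 24->7, 27->8, 30->9
Step 2: Rank sum for X: R1 = 2 + 3 + 4.5 + 8 = 17.5.
Step 3: U_X = R1 - n1(n1+1)/2 = 17.5 - 4*5/2 = 17.5 - 10 = 7.5.
       U_Y = n1*n2 - U_X = 20 - 7.5 = 12.5.
Step 4: Ties are present, so use the tie-corrected normal approximation (with continuity correction) for the p-value.
Step 5: p-value = 0.622753; compare to alpha = 0.1. fail to reject H0.

U_X = 7.5, p = 0.622753, fail to reject H0 at alpha = 0.1.


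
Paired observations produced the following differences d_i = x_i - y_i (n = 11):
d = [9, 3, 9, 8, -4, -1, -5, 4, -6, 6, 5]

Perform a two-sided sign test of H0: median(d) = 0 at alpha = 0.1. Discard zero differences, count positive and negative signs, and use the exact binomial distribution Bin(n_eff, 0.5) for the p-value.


Step 1: Discard zero differences. Original n = 11; n_eff = number of nonzero differences = 11.
Nonzero differences (with sign): +9, +3, +9, +8, -4, -1, -5, +4, -6, +6, +5
Step 2: Count signs: positive = 7, negative = 4.
Step 3: Under H0: P(positive) = 0.5, so the number of positives S ~ Bin(11, 0.5).
Step 4: Two-sided exact p-value = sum of Bin(11,0.5) probabilities at or below the observed probability = 0.548828.
Step 5: alpha = 0.1. fail to reject H0.

n_eff = 11, pos = 7, neg = 4, p = 0.548828, fail to reject H0.


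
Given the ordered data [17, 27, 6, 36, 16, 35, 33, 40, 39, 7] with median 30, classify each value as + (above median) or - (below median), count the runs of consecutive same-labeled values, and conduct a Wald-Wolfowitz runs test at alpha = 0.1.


Step 1: Compute median = 30; label A = above, B = below.
Labels in order: BBBABAAAAB  (n_A = 5, n_B = 5)
Step 2: Count runs R = 5.
Step 3: Under H0 (random ordering), E[R] = 2*n_A*n_B/(n_A+n_B) + 1 = 2*5*5/10 + 1 = 6.0000.
        Var[R] = 2*n_A*n_B*(2*n_A*n_B - n_A - n_B) / ((n_A+n_B)^2 * (n_A+n_B-1)) = 2000/900 = 2.2222.
        SD[R] = 1.4907.
Step 4: Continuity-corrected z = (R + 0.5 - E[R]) / SD[R] = (5 + 0.5 - 6.0000) / 1.4907 = -0.3354.
Step 5: Two-sided p-value via normal approximation = 2*(1 - Phi(|z|)) = 0.737316.
Step 6: alpha = 0.1. fail to reject H0.

R = 5, z = -0.3354, p = 0.737316, fail to reject H0.


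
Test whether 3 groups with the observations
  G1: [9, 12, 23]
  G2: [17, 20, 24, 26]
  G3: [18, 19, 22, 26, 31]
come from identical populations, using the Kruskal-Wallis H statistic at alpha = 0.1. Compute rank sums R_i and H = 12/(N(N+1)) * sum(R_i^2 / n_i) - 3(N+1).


Step 1: Combine all N = 12 observations and assign midranks.
sorted (value, group, rank): (9,G1,1), (12,G1,2), (17,G2,3), (18,G3,4), (19,G3,5), (20,G2,6), (22,G3,7), (23,G1,8), (24,G2,9), (26,G2,10.5), (26,G3,10.5), (31,G3,12)
Step 2: Sum ranks within each group.
R_1 = 11 (n_1 = 3)
R_2 = 28.5 (n_2 = 4)
R_3 = 38.5 (n_3 = 5)
Step 3: H = 12/(N(N+1)) * sum(R_i^2/n_i) - 3(N+1)
     = 12/(12*13) * (11^2/3 + 28.5^2/4 + 38.5^2/5) - 3*13
     = 0.076923 * 539.846 - 39
     = 2.526603.
Step 4: Ties present; correction factor C = 1 - 6/(12^3 - 12) = 0.996503. Corrected H = 2.526603 / 0.996503 = 2.535468.
Step 5: Under H0, H ~ chi^2(2); p-value = 0.281469.
Step 6: alpha = 0.1. fail to reject H0.

H = 2.5355, df = 2, p = 0.281469, fail to reject H0.


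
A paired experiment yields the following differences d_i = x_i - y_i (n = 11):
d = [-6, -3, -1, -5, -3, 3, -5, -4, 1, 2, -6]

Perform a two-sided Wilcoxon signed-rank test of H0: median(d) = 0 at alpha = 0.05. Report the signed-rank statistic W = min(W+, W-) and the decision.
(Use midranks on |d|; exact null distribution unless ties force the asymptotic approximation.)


Step 1: Drop any zero differences (none here) and take |d_i|.
|d| = [6, 3, 1, 5, 3, 3, 5, 4, 1, 2, 6]
Step 2: Midrank |d_i| (ties get averaged ranks).
ranks: |6|->10.5, |3|->5, |1|->1.5, |5|->8.5, |3|->5, |3|->5, |5|->8.5, |4|->7, |1|->1.5, |2|->3, |6|->10.5
Step 3: Attach original signs; sum ranks with positive sign and with negative sign.
W+ = 5 + 1.5 + 3 = 9.5
W- = 10.5 + 5 + 1.5 + 8.5 + 5 + 8.5 + 7 + 10.5 = 56.5
(Check: W+ + W- = 66 should equal n(n+1)/2 = 66.)
Step 4: Test statistic W = min(W+, W-) = 9.5.
Step 5: Ties in |d|, so use the tie-corrected normal approximation.
        E[W] = n(n+1)/4 = 11*12/4 = 33.
        Tie groups: |d|=1 (t=2), |d|=3 (t=3), |d|=5 (t=2), |d|=6 (t=2); sum(t^3 - t) = 42.
        Var[W] = n(n+1)(2n+1)/24 - sum(t^3-t)/48 = 3036/24 - 42/48 = 125.625.
        z = (W - E[W]) / sqrt(Var[W]) = (9.5 - 33) / 11.2083 = -2.0967.
        Two-sided p = 2*Phi(z) = 0.036023.
Step 6: alpha = 0.05. reject H0.

W+ = 9.5, W- = 56.5, W = min = 9.5, p = 0.036023, reject H0.


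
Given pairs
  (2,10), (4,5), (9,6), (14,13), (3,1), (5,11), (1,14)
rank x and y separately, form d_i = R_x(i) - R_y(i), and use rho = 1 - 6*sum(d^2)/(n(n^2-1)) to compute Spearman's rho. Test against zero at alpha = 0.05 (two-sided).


Step 1: Rank x and y separately (midranks; no ties here).
rank(x): 2->2, 4->4, 9->6, 14->7, 3->3, 5->5, 1->1
rank(y): 10->4, 5->2, 6->3, 13->6, 1->1, 11->5, 14->7
Step 2: d_i = R_x(i) - R_y(i); compute d_i^2.
  (2-4)^2=4, (4-2)^2=4, (6-3)^2=9, (7-6)^2=1, (3-1)^2=4, (5-5)^2=0, (1-7)^2=36
sum(d^2) = 58.
Step 3: rho = 1 - 6*58 / (7*(7^2 - 1)) = 1 - 348/336 = -0.035714.
Step 4: Under H0, t = rho * sqrt((n-2)/(1-rho^2)) = -0.0799 ~ t(5).
Step 5: Two-sided p-value from the t-distribution with 5 df = 0.939408.
Step 6: alpha = 0.05. fail to reject H0.

rho = -0.0357, p = 0.939408, fail to reject H0 at alpha = 0.05.


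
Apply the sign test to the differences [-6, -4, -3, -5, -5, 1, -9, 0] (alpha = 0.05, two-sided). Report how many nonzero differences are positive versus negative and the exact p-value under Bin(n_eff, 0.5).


Step 1: Discard zero differences. Original n = 8; n_eff = number of nonzero differences = 7.
Nonzero differences (with sign): -6, -4, -3, -5, -5, +1, -9
Step 2: Count signs: positive = 1, negative = 6.
Step 3: Under H0: P(positive) = 0.5, so the number of positives S ~ Bin(7, 0.5).
Step 4: Two-sided exact p-value = sum of Bin(7,0.5) probabilities at or below the observed probability = 0.125000.
Step 5: alpha = 0.05. fail to reject H0.

n_eff = 7, pos = 1, neg = 6, p = 0.125000, fail to reject H0.


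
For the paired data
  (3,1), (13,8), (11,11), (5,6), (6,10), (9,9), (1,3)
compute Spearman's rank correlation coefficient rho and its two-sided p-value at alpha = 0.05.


Step 1: Rank x and y separately (midranks; no ties here).
rank(x): 3->2, 13->7, 11->6, 5->3, 6->4, 9->5, 1->1
rank(y): 1->1, 8->4, 11->7, 6->3, 10->6, 9->5, 3->2
Step 2: d_i = R_x(i) - R_y(i); compute d_i^2.
  (2-1)^2=1, (7-4)^2=9, (6-7)^2=1, (3-3)^2=0, (4-6)^2=4, (5-5)^2=0, (1-2)^2=1
sum(d^2) = 16.
Step 3: rho = 1 - 6*16 / (7*(7^2 - 1)) = 1 - 96/336 = 0.714286.
Step 4: Under H0, t = rho * sqrt((n-2)/(1-rho^2)) = 2.2822 ~ t(5).
Step 5: Two-sided p-value from the t-distribution with 5 df = 0.071344.
Step 6: alpha = 0.05. fail to reject H0.

rho = 0.7143, p = 0.071344, fail to reject H0 at alpha = 0.05.


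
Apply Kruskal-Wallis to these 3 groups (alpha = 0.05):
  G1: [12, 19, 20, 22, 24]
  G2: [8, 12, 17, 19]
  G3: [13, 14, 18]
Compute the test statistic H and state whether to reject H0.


Step 1: Combine all N = 12 observations and assign midranks.
sorted (value, group, rank): (8,G2,1), (12,G1,2.5), (12,G2,2.5), (13,G3,4), (14,G3,5), (17,G2,6), (18,G3,7), (19,G1,8.5), (19,G2,8.5), (20,G1,10), (22,G1,11), (24,G1,12)
Step 2: Sum ranks within each group.
R_1 = 44 (n_1 = 5)
R_2 = 18 (n_2 = 4)
R_3 = 16 (n_3 = 3)
Step 3: H = 12/(N(N+1)) * sum(R_i^2/n_i) - 3(N+1)
     = 12/(12*13) * (44^2/5 + 18^2/4 + 16^2/3) - 3*13
     = 0.076923 * 553.533 - 39
     = 3.579487.
Step 4: Ties present; correction factor C = 1 - 12/(12^3 - 12) = 0.993007. Corrected H = 3.579487 / 0.993007 = 3.604695.
Step 5: Under H0, H ~ chi^2(2); p-value = 0.164911.
Step 6: alpha = 0.05. fail to reject H0.

H = 3.6047, df = 2, p = 0.164911, fail to reject H0.


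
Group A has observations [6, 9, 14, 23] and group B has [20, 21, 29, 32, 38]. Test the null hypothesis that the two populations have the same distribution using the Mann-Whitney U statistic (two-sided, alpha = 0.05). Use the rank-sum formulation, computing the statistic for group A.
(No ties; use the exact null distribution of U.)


Step 1: Combine and sort all 9 observations; assign midranks.
sorted (value, group): (6,X), (9,X), (14,X), (20,Y), (21,Y), (23,X), (29,Y), (32,Y), (38,Y)
ranks: 6->1, 9->2, 14->3, 20->4, 21->5, 23->6, 29->7, 32->8, 38->9
Step 2: Rank sum for X: R1 = 1 + 2 + 3 + 6 = 12.
Step 3: U_X = R1 - n1(n1+1)/2 = 12 - 4*5/2 = 12 - 10 = 2.
       U_Y = n1*n2 - U_X = 20 - 2 = 18.
Step 4: No ties, so the exact null distribution of U (based on enumerating the C(9,4) = 126 equally likely rank assignments) gives the two-sided p-value.
Step 5: p-value = 0.063492; compare to alpha = 0.05. fail to reject H0.

U_X = 2, p = 0.063492, fail to reject H0 at alpha = 0.05.


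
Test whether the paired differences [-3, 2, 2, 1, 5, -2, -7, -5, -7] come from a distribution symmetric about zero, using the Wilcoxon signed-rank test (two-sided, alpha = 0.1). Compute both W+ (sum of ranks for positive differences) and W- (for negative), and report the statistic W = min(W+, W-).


Step 1: Drop any zero differences (none here) and take |d_i|.
|d| = [3, 2, 2, 1, 5, 2, 7, 5, 7]
Step 2: Midrank |d_i| (ties get averaged ranks).
ranks: |3|->5, |2|->3, |2|->3, |1|->1, |5|->6.5, |2|->3, |7|->8.5, |5|->6.5, |7|->8.5
Step 3: Attach original signs; sum ranks with positive sign and with negative sign.
W+ = 3 + 3 + 1 + 6.5 = 13.5
W- = 5 + 3 + 8.5 + 6.5 + 8.5 = 31.5
(Check: W+ + W- = 45 should equal n(n+1)/2 = 45.)
Step 4: Test statistic W = min(W+, W-) = 13.5.
Step 5: Ties in |d|, so use the tie-corrected normal approximation.
        E[W] = n(n+1)/4 = 9*10/4 = 22.5.
        Tie groups: |d|=2 (t=3), |d|=5 (t=2), |d|=7 (t=2); sum(t^3 - t) = 36.
        Var[W] = n(n+1)(2n+1)/24 - sum(t^3-t)/48 = 1710/24 - 36/48 = 70.5.
        z = (W - E[W]) / sqrt(Var[W]) = (13.5 - 22.5) / 8.3964 = -1.0719.
        Two-sided p = 2*Phi(z) = 0.283772.
Step 6: alpha = 0.1. fail to reject H0.

W+ = 13.5, W- = 31.5, W = min = 13.5, p = 0.283772, fail to reject H0.


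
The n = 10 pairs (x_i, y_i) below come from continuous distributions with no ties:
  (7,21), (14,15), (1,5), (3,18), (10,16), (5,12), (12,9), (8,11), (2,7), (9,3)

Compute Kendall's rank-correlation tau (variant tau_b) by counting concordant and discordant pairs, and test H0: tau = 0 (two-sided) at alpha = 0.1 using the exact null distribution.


Step 1: Enumerate the 45 unordered pairs (i,j) with i<j and classify each by sign(x_j-x_i) * sign(y_j-y_i).
  (1,2):dx=+7,dy=-6->D; (1,3):dx=-6,dy=-16->C; (1,4):dx=-4,dy=-3->C; (1,5):dx=+3,dy=-5->D
  (1,6):dx=-2,dy=-9->C; (1,7):dx=+5,dy=-12->D; (1,8):dx=+1,dy=-10->D; (1,9):dx=-5,dy=-14->C
  (1,10):dx=+2,dy=-18->D; (2,3):dx=-13,dy=-10->C; (2,4):dx=-11,dy=+3->D; (2,5):dx=-4,dy=+1->D
  (2,6):dx=-9,dy=-3->C; (2,7):dx=-2,dy=-6->C; (2,8):dx=-6,dy=-4->C; (2,9):dx=-12,dy=-8->C
  (2,10):dx=-5,dy=-12->C; (3,4):dx=+2,dy=+13->C; (3,5):dx=+9,dy=+11->C; (3,6):dx=+4,dy=+7->C
  (3,7):dx=+11,dy=+4->C; (3,8):dx=+7,dy=+6->C; (3,9):dx=+1,dy=+2->C; (3,10):dx=+8,dy=-2->D
  (4,5):dx=+7,dy=-2->D; (4,6):dx=+2,dy=-6->D; (4,7):dx=+9,dy=-9->D; (4,8):dx=+5,dy=-7->D
  (4,9):dx=-1,dy=-11->C; (4,10):dx=+6,dy=-15->D; (5,6):dx=-5,dy=-4->C; (5,7):dx=+2,dy=-7->D
  (5,8):dx=-2,dy=-5->C; (5,9):dx=-8,dy=-9->C; (5,10):dx=-1,dy=-13->C; (6,7):dx=+7,dy=-3->D
  (6,8):dx=+3,dy=-1->D; (6,9):dx=-3,dy=-5->C; (6,10):dx=+4,dy=-9->D; (7,8):dx=-4,dy=+2->D
  (7,9):dx=-10,dy=-2->C; (7,10):dx=-3,dy=-6->C; (8,9):dx=-6,dy=-4->C; (8,10):dx=+1,dy=-8->D
  (9,10):dx=+7,dy=-4->D
Step 2: C = 25, D = 20, total pairs = 45.
Step 3: tau = (C - D)/(n(n-1)/2) = (25 - 20)/45 = 0.111111.
Step 4: Exact two-sided p-value (enumerate n! = 3628800 permutations of y under H0): p = 0.727490.
Step 5: alpha = 0.1. fail to reject H0.

tau_b = 0.1111 (C=25, D=20), p = 0.727490, fail to reject H0.


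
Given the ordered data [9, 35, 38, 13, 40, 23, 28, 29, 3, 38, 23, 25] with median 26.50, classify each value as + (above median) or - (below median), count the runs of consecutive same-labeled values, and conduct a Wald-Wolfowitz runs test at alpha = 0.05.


Step 1: Compute median = 26.50; label A = above, B = below.
Labels in order: BAABABAABABB  (n_A = 6, n_B = 6)
Step 2: Count runs R = 9.
Step 3: Under H0 (random ordering), E[R] = 2*n_A*n_B/(n_A+n_B) + 1 = 2*6*6/12 + 1 = 7.0000.
        Var[R] = 2*n_A*n_B*(2*n_A*n_B - n_A - n_B) / ((n_A+n_B)^2 * (n_A+n_B-1)) = 4320/1584 = 2.7273.
        SD[R] = 1.6514.
Step 4: Continuity-corrected z = (R - 0.5 - E[R]) / SD[R] = (9 - 0.5 - 7.0000) / 1.6514 = 0.9083.
Step 5: Two-sided p-value via normal approximation = 2*(1 - Phi(|z|)) = 0.363722.
Step 6: alpha = 0.05. fail to reject H0.

R = 9, z = 0.9083, p = 0.363722, fail to reject H0.


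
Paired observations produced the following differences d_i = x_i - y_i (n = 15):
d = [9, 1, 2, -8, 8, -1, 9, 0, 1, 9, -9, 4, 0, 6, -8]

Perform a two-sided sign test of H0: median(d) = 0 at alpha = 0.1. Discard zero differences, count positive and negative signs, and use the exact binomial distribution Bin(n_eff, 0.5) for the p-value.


Step 1: Discard zero differences. Original n = 15; n_eff = number of nonzero differences = 13.
Nonzero differences (with sign): +9, +1, +2, -8, +8, -1, +9, +1, +9, -9, +4, +6, -8
Step 2: Count signs: positive = 9, negative = 4.
Step 3: Under H0: P(positive) = 0.5, so the number of positives S ~ Bin(13, 0.5).
Step 4: Two-sided exact p-value = sum of Bin(13,0.5) probabilities at or below the observed probability = 0.266846.
Step 5: alpha = 0.1. fail to reject H0.

n_eff = 13, pos = 9, neg = 4, p = 0.266846, fail to reject H0.


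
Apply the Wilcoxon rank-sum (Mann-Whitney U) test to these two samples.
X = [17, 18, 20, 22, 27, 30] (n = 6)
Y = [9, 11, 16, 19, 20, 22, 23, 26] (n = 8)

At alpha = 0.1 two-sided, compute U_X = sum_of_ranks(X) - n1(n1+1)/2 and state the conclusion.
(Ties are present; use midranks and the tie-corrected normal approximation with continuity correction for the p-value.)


Step 1: Combine and sort all 14 observations; assign midranks.
sorted (value, group): (9,Y), (11,Y), (16,Y), (17,X), (18,X), (19,Y), (20,X), (20,Y), (22,X), (22,Y), (23,Y), (26,Y), (27,X), (30,X)
ranks: 9->1, 11->2, 16->3, 17->4, 18->5, 19->6, 20->7.5, 20->7.5, 22->9.5, 22->9.5, 23->11, 26->12, 27->13, 30->14
Step 2: Rank sum for X: R1 = 4 + 5 + 7.5 + 9.5 + 13 + 14 = 53.
Step 3: U_X = R1 - n1(n1+1)/2 = 53 - 6*7/2 = 53 - 21 = 32.
       U_Y = n1*n2 - U_X = 48 - 32 = 16.
Step 4: Ties are present, so use the tie-corrected normal approximation (with continuity correction) for the p-value.
Step 5: p-value = 0.331857; compare to alpha = 0.1. fail to reject H0.

U_X = 32, p = 0.331857, fail to reject H0 at alpha = 0.1.


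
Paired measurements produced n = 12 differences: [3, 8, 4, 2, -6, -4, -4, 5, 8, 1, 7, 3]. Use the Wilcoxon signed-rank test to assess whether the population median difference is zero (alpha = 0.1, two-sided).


Step 1: Drop any zero differences (none here) and take |d_i|.
|d| = [3, 8, 4, 2, 6, 4, 4, 5, 8, 1, 7, 3]
Step 2: Midrank |d_i| (ties get averaged ranks).
ranks: |3|->3.5, |8|->11.5, |4|->6, |2|->2, |6|->9, |4|->6, |4|->6, |5|->8, |8|->11.5, |1|->1, |7|->10, |3|->3.5
Step 3: Attach original signs; sum ranks with positive sign and with negative sign.
W+ = 3.5 + 11.5 + 6 + 2 + 8 + 11.5 + 1 + 10 + 3.5 = 57
W- = 9 + 6 + 6 = 21
(Check: W+ + W- = 78 should equal n(n+1)/2 = 78.)
Step 4: Test statistic W = min(W+, W-) = 21.
Step 5: Ties in |d|, so use the tie-corrected normal approximation.
        E[W] = n(n+1)/4 = 12*13/4 = 39.
        Tie groups: |d|=3 (t=2), |d|=4 (t=3), |d|=8 (t=2); sum(t^3 - t) = 36.
        Var[W] = n(n+1)(2n+1)/24 - sum(t^3-t)/48 = 3900/24 - 36/48 = 161.75.
        z = (W - E[W]) / sqrt(Var[W]) = (21 - 39) / 12.7181 = -1.4153.
        Two-sided p = 2*Phi(z) = 0.156979.
Step 6: alpha = 0.1. fail to reject H0.

W+ = 57, W- = 21, W = min = 21, p = 0.156979, fail to reject H0.


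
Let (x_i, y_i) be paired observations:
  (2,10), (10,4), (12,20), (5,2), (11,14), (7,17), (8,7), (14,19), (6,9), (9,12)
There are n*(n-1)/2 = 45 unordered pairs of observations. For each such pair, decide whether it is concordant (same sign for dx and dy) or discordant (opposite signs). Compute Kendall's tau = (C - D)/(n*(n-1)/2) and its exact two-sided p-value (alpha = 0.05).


Step 1: Enumerate the 45 unordered pairs (i,j) with i<j and classify each by sign(x_j-x_i) * sign(y_j-y_i).
  (1,2):dx=+8,dy=-6->D; (1,3):dx=+10,dy=+10->C; (1,4):dx=+3,dy=-8->D; (1,5):dx=+9,dy=+4->C
  (1,6):dx=+5,dy=+7->C; (1,7):dx=+6,dy=-3->D; (1,8):dx=+12,dy=+9->C; (1,9):dx=+4,dy=-1->D
  (1,10):dx=+7,dy=+2->C; (2,3):dx=+2,dy=+16->C; (2,4):dx=-5,dy=-2->C; (2,5):dx=+1,dy=+10->C
  (2,6):dx=-3,dy=+13->D; (2,7):dx=-2,dy=+3->D; (2,8):dx=+4,dy=+15->C; (2,9):dx=-4,dy=+5->D
  (2,10):dx=-1,dy=+8->D; (3,4):dx=-7,dy=-18->C; (3,5):dx=-1,dy=-6->C; (3,6):dx=-5,dy=-3->C
  (3,7):dx=-4,dy=-13->C; (3,8):dx=+2,dy=-1->D; (3,9):dx=-6,dy=-11->C; (3,10):dx=-3,dy=-8->C
  (4,5):dx=+6,dy=+12->C; (4,6):dx=+2,dy=+15->C; (4,7):dx=+3,dy=+5->C; (4,8):dx=+9,dy=+17->C
  (4,9):dx=+1,dy=+7->C; (4,10):dx=+4,dy=+10->C; (5,6):dx=-4,dy=+3->D; (5,7):dx=-3,dy=-7->C
  (5,8):dx=+3,dy=+5->C; (5,9):dx=-5,dy=-5->C; (5,10):dx=-2,dy=-2->C; (6,7):dx=+1,dy=-10->D
  (6,8):dx=+7,dy=+2->C; (6,9):dx=-1,dy=-8->C; (6,10):dx=+2,dy=-5->D; (7,8):dx=+6,dy=+12->C
  (7,9):dx=-2,dy=+2->D; (7,10):dx=+1,dy=+5->C; (8,9):dx=-8,dy=-10->C; (8,10):dx=-5,dy=-7->C
  (9,10):dx=+3,dy=+3->C
Step 2: C = 32, D = 13, total pairs = 45.
Step 3: tau = (C - D)/(n(n-1)/2) = (32 - 13)/45 = 0.422222.
Step 4: Exact two-sided p-value (enumerate n! = 3628800 permutations of y under H0): p = 0.108313.
Step 5: alpha = 0.05. fail to reject H0.

tau_b = 0.4222 (C=32, D=13), p = 0.108313, fail to reject H0.


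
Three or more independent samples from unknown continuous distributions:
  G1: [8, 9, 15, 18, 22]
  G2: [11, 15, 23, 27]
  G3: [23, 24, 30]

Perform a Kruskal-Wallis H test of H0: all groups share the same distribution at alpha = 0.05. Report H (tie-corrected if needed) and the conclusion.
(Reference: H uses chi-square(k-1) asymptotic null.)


Step 1: Combine all N = 12 observations and assign midranks.
sorted (value, group, rank): (8,G1,1), (9,G1,2), (11,G2,3), (15,G1,4.5), (15,G2,4.5), (18,G1,6), (22,G1,7), (23,G2,8.5), (23,G3,8.5), (24,G3,10), (27,G2,11), (30,G3,12)
Step 2: Sum ranks within each group.
R_1 = 20.5 (n_1 = 5)
R_2 = 27 (n_2 = 4)
R_3 = 30.5 (n_3 = 3)
Step 3: H = 12/(N(N+1)) * sum(R_i^2/n_i) - 3(N+1)
     = 12/(12*13) * (20.5^2/5 + 27^2/4 + 30.5^2/3) - 3*13
     = 0.076923 * 576.383 - 39
     = 5.337179.
Step 4: Ties present; correction factor C = 1 - 12/(12^3 - 12) = 0.993007. Corrected H = 5.337179 / 0.993007 = 5.374765.
Step 5: Under H0, H ~ chi^2(2); p-value = 0.068059.
Step 6: alpha = 0.05. fail to reject H0.

H = 5.3748, df = 2, p = 0.068059, fail to reject H0.


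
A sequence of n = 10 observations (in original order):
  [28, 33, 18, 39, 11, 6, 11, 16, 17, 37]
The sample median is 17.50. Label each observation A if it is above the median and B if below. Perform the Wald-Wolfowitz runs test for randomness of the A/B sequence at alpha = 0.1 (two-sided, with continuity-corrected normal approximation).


Step 1: Compute median = 17.50; label A = above, B = below.
Labels in order: AAAABBBBBA  (n_A = 5, n_B = 5)
Step 2: Count runs R = 3.
Step 3: Under H0 (random ordering), E[R] = 2*n_A*n_B/(n_A+n_B) + 1 = 2*5*5/10 + 1 = 6.0000.
        Var[R] = 2*n_A*n_B*(2*n_A*n_B - n_A - n_B) / ((n_A+n_B)^2 * (n_A+n_B-1)) = 2000/900 = 2.2222.
        SD[R] = 1.4907.
Step 4: Continuity-corrected z = (R + 0.5 - E[R]) / SD[R] = (3 + 0.5 - 6.0000) / 1.4907 = -1.6771.
Step 5: Two-sided p-value via normal approximation = 2*(1 - Phi(|z|)) = 0.093533.
Step 6: alpha = 0.1. reject H0.

R = 3, z = -1.6771, p = 0.093533, reject H0.
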